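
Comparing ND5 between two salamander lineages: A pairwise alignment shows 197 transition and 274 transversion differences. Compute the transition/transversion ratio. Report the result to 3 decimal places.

0.719

R = 197/274 = 0.718978… ≈ 0.719 (to 3 d.p.).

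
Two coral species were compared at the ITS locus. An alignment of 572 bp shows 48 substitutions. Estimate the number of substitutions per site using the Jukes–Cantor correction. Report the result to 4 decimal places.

0.0890

p = 48/572 ≈ 0.083916.
d = −(3/4) ln(1 − 4p/3) = −0.75 ln(1 − 0.111888) = −0.75 ln(0.888112)
  = −0.75 × (-0.118657) = 0.088993 substitutions/site.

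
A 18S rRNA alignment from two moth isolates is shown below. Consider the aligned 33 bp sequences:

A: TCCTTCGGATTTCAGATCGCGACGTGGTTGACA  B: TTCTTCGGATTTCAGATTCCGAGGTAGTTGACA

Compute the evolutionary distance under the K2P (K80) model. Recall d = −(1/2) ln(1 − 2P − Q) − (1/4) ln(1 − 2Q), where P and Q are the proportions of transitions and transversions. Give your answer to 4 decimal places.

Of 33 sites, 3 differences are transitions and 2 are transversions, so P = 3/33 ≈ 0.090909 and Q = 2/33 ≈ 0.060606.
Under the Kimura two-parameter model, d = −½ ln(1 − 2P − Q) − ¼ ln(1 − 2Q).
1 − 2P − Q = 0.757576, giving −½ ln(0.757576) = 0.138816.
1 − 2Q = 0.878788, giving −¼ ln(0.878788) = 0.032303.
d = 0.138816 + 0.032303 = 0.171119.

0.1711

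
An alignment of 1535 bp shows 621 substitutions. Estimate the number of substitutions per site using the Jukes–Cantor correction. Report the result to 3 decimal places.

p = 621/1535 ≈ 0.40456.
d = −(3/4) ln(1 − 4p/3) = −0.75 ln(1 − 0.539413) = −0.75 ln(0.460587)
  = −0.75 × (-0.775254) = 0.581441 substitutions/site.

0.581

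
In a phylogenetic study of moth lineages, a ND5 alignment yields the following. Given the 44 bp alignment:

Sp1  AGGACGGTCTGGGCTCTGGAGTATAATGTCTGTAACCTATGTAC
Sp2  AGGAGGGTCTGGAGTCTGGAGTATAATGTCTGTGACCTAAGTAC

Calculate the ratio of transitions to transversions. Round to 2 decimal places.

0.67

Transitions are A↔G and C↔T; transversions are all other mismatches.
Transitions: 2. Transversions: 3.
R = 2/3 = 0.666666… ≈ 0.67 (to 2 d.p.).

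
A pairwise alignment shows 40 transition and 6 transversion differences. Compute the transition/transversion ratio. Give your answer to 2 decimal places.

R = 40/6 = 6.666666… ≈ 6.67 (to 2 d.p.).

6.67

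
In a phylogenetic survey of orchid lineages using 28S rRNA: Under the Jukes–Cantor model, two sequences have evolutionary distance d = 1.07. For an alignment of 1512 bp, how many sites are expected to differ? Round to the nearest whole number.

Invert JC69: p = (3/4)(1 − e^(−4d/3)) = 0.75 × (1 − e^(-1.426667)) = 0.75 × (1 − 0.240108) = 0.569919.
Expected differing sites = pL ≈ 0.569919 × 1512 = 861.717528 ≈ 862.

862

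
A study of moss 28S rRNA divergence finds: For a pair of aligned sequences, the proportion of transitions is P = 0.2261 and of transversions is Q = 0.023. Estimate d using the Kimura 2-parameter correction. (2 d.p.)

0.33

Under the Kimura two-parameter model, d = −½ ln(1 − 2P − Q) − ¼ ln(1 − 2Q).
1 − 2P − Q = 0.5248, giving −½ ln(0.5248) = 0.322369.
1 − 2Q = 0.954, giving −¼ ln(0.954) = 0.011773.
d = 0.322369 + 0.011773 = 0.334142.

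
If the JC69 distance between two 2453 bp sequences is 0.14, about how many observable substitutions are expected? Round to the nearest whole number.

Invert JC69: p = (3/4)(1 − e^(−4d/3)) = 0.75 × (1 − e^(-0.186667)) = 0.75 × (1 − 0.829720) = 0.127710.
Expected differing sites = pL ≈ 0.127710 × 2453 = 313.27263 ≈ 313.

313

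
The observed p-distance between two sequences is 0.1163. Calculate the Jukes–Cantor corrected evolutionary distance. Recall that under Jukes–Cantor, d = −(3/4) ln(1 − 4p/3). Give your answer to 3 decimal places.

d = −(3/4) ln(1 − 4p/3) = −0.75 ln(1 − 0.155067) = −0.75 ln(0.844933)
  = −0.75 × (-0.168498) = 0.126374 substitutions/site.

0.126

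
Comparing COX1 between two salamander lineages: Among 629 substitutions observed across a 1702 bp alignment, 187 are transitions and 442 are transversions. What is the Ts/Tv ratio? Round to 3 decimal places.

0.423

R = 187/442 = 0.423076… ≈ 0.423 (to 3 d.p.).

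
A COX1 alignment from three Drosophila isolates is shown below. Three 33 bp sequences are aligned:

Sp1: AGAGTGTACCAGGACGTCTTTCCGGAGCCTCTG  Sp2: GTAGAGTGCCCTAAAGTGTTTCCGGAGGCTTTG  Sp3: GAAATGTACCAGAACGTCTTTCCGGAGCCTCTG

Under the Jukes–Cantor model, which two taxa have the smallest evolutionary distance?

Sp1–Sp2: 11/33 differ, p = 0.333, d = 0.441.
Sp1–Sp3: 4/33 differ, p = 0.121, d = 0.132.
Sp2–Sp3: 10/33 differ, p = 0.303, d = 0.388.
The smallest distance is between Sp1 and Sp3.

Sp1 and Sp3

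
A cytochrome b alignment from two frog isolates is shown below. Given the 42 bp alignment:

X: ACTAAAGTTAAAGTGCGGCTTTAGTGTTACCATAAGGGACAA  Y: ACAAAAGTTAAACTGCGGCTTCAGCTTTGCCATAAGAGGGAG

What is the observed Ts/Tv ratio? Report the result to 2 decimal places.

1.50

Transitions are A↔G and C↔T; transversions are all other mismatches.
Transitions: 6. Transversions: 4.
R = 6/4 = 1.50.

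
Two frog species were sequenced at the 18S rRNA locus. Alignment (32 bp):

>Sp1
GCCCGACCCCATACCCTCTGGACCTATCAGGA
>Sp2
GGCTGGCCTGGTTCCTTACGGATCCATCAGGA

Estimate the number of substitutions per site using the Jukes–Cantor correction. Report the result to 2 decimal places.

The sequences differ at 12 of 32 sites, so p = 12/32 = 0.375.
d = −(3/4) ln(1 − 4p/3) = −0.75 ln(1 − 0.5) = −0.75 ln(0.5)
  = −0.75 × (-0.693147) = 0.519860 substitutions/site.

0.52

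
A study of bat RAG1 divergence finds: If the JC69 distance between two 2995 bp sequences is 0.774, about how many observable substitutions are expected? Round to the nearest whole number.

Invert JC69: p = (3/4)(1 − e^(−4d/3)) = 0.75 × (1 − e^(-1.032)) = 0.75 × (1 − 0.356294) = 0.482780.
Expected differing sites = pL ≈ 0.482780 × 2995 = 1445.9261 ≈ 1446.

1446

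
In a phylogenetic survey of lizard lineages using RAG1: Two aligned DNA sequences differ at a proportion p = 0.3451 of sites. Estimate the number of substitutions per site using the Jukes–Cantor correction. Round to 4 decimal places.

d = −(3/4) ln(1 − 4p/3) = −0.75 ln(1 − 0.460133) = −0.75 ln(0.539867)
  = −0.75 × (-0.616432) = 0.462324 substitutions/site.

0.4623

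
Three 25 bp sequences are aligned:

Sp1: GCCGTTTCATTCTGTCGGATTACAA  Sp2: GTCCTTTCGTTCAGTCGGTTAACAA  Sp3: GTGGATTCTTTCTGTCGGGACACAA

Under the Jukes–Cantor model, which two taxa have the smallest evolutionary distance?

Sp1 and Sp2

Sp1–Sp2: 6/25 differ, p = 0.240, d = 0.289.
Sp1–Sp3: 7/25 differ, p = 0.280, d = 0.351.
Sp2–Sp3: 8/25 differ, p = 0.320, d = 0.417.
The smallest distance is between Sp1 and Sp2.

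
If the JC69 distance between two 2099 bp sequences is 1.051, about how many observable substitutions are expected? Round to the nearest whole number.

Invert JC69: p = (3/4)(1 − e^(−4d/3)) = 0.75 × (1 − e^(-1.401333)) = 0.75 × (1 − 0.246268) = 0.565299.
Expected differing sites = pL ≈ 0.565299 × 2099 = 1186.562601 ≈ 1187.

1187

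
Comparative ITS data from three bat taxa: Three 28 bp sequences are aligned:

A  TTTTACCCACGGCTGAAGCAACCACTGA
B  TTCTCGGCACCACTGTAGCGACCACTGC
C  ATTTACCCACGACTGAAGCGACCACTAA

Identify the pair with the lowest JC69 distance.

A–B: 9/28 differ, p = 0.321, d = 0.420.
A–C: 4/28 differ, p = 0.143, d = 0.158.
B–C: 9/28 differ, p = 0.321, d = 0.420.
The smallest distance is between A and C.

A and C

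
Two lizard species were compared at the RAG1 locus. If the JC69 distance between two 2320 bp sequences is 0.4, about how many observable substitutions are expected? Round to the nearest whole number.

Invert JC69: p = (3/4)(1 − e^(−4d/3)) = 0.75 × (1 − e^(-0.533333)) = 0.75 × (1 − 0.586646) = 0.310016.
Expected differing sites = pL ≈ 0.310016 × 2320 = 719.23712 ≈ 719.

719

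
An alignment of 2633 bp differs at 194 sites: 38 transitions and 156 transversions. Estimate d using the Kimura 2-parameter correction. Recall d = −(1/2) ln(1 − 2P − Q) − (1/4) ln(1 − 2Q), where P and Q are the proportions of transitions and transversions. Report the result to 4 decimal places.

0.0777

P = 38/2633 ≈ 0.014432 and Q = 156/2633 ≈ 0.059248.
Under the Kimura two-parameter model, d = −½ ln(1 − 2P − Q) − ¼ ln(1 − 2Q).
1 − 2P − Q = 0.911888, giving −½ ln(0.911888) = 0.046119.
1 − 2Q = 0.881504, giving −¼ ln(0.881504) = 0.031531.
d = 0.046119 + 0.031531 = 0.077650.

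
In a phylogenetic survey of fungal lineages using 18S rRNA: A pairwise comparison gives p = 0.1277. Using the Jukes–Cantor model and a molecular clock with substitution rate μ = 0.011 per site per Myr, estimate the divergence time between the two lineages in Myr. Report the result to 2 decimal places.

6.36

d = −(3/4) ln(1 − 4p/3) = −0.75 ln(1 − 0.170267) = −0.75 ln(0.829733)
  = −0.75 × (-0.186651) = 0.139988 substitutions/site.
Under a molecular clock d = 2μt, so t = d/(2μ) = 0.139988 / (2 × 0.011) = 6.36 Myr.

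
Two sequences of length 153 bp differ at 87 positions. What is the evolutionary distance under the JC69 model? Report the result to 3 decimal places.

p = 87/153 ≈ 0.568627.
d = −(3/4) ln(1 − 4p/3) = −0.75 ln(1 − 0.758169) = −0.75 ln(0.241831)
  = −0.75 × (-1.419516) = 1.064637 substitutions/site.

1.065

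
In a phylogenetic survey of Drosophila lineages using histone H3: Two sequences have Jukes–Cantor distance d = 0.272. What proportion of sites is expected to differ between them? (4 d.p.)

p = (3/4)(1 − e^(−4d/3)) = 0.75 × (1 − e^(-0.362667)) = 0.75 × (1 − 0.695818) = 0.228137.

0.2281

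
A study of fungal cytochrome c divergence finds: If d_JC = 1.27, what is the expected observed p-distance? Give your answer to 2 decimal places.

p = (3/4)(1 − e^(−4d/3)) = 0.75 × (1 − e^(-1.693333)) = 0.75 × (1 − 0.183906) = 0.612071.

0.61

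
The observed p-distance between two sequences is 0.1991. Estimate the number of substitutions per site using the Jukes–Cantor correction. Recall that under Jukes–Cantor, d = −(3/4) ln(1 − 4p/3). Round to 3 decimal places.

d = −(3/4) ln(1 − 4p/3) = −0.75 ln(1 − 0.265467) = −0.75 ln(0.734533)
  = −0.75 × (-0.308520) = 0.231390 substitutions/site.

0.231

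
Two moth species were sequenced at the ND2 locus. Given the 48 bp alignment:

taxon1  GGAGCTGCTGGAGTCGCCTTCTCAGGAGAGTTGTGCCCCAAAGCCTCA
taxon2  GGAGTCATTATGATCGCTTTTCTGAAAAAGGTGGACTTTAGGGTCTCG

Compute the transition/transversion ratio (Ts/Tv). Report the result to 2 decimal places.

Transitions are A↔G and C↔T; transversions are all other mismatches.
Transitions: 23. Transversions: 3.
R = 23/3 = 7.666666… ≈ 7.67 (to 2 d.p.).

7.67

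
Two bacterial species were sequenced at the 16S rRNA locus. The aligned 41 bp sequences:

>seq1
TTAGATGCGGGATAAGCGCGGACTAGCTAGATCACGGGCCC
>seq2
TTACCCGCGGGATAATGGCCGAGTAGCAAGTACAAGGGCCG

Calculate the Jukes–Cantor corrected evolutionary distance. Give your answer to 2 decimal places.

0.37

The sequences differ at 12 of 41 sites, so p = 12/41 ≈ 0.292683.
d = −(3/4) ln(1 − 4p/3) = −0.75 ln(1 − 0.390244) = −0.75 ln(0.609756)
  = −0.75 × (-0.494696) = 0.371022 substitutions/site.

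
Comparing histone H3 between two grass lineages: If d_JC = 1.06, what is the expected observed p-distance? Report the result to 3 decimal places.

0.568

p = (3/4)(1 − e^(−4d/3)) = 0.75 × (1 − e^(-1.413333)) = 0.75 × (1 − 0.243331) = 0.567502.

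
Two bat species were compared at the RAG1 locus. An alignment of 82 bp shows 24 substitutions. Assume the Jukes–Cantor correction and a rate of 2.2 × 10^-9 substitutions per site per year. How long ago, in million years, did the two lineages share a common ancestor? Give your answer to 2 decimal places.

p = 24/82 ≈ 0.292683.
d = −(3/4) ln(1 − 4p/3) = −0.75 ln(1 − 0.390244) = −0.75 ln(0.609756)
  = −0.75 × (-0.494696) = 0.371022 substitutions/site.
Under a molecular clock d = 2μt, so t = d/(2μ) = 0.371022 / (2 × 2.2 × 10^-9) = 84.32 million years.

84.32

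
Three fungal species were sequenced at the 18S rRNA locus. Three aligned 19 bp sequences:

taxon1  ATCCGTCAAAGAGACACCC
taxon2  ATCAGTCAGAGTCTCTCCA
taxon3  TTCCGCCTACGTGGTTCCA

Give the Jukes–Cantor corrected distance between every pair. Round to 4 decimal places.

taxon1–taxon2: 7/19 sites differ → p ≈ 0.368421, d = −0.75 ln(1 − 0.491228) = 0.506816 ≈ 0.5068.
taxon1–taxon3: 9/19 sites differ → p ≈ 0.473684, d = −0.75 ln(1 − 0.631579) = 0.748897 ≈ 0.7489.
taxon2–taxon3: 9/19 sites differ → p ≈ 0.473684, d = −0.75 ln(1 − 0.631579) = 0.748897 ≈ 0.7489.

d(taxon1,taxon2) = 0.5068, d(taxon1,taxon3) = 0.7489, d(taxon2,taxon3) = 0.7489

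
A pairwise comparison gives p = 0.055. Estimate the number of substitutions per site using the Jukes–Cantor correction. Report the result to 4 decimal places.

0.0571

d = −(3/4) ln(1 − 4p/3) = −0.75 ln(1 − 0.073333) = −0.75 ln(0.926667)
  = −0.75 × (-0.076161) = 0.057121 substitutions/site.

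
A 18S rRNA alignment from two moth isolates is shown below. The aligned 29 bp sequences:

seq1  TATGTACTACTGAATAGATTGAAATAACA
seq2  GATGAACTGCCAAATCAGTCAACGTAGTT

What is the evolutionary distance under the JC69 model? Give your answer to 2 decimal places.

0.88

The sequences differ at 15 of 29 sites, so p = 15/29 ≈ 0.517241.
d = −(3/4) ln(1 − 4p/3) = −0.75 ln(1 − 0.689655) = −0.75 ln(0.310345)
  = −0.75 × (-1.170071) = 0.877553 substitutions/site.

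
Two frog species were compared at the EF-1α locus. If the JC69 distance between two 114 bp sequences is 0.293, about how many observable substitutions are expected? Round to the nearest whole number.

Invert JC69: p = (3/4)(1 − e^(−4d/3)) = 0.75 × (1 − e^(-0.390667)) = 0.75 × (1 − 0.676605) = 0.242546.
Expected differing sites = pL ≈ 0.242546 × 114 = 27.650244 ≈ 28.

28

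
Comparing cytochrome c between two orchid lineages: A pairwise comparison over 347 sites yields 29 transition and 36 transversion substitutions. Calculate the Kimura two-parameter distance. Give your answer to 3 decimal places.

P = 29/347 ≈ 0.083573 and Q = 36/347 ≈ 0.103746.
Under the Kimura two-parameter model, d = −½ ln(1 − 2P − Q) − ¼ ln(1 − 2Q).
1 − 2P − Q = 0.729108, giving −½ ln(0.729108) = 0.157967.
1 − 2Q = 0.792508, giving −¼ ln(0.792508) = 0.058138.
d = 0.157967 + 0.058138 = 0.216105.

0.216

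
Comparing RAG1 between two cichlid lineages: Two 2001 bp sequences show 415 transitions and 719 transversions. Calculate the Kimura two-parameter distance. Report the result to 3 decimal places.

1.061

P = 415/2001 ≈ 0.207396 and Q = 719/2001 ≈ 0.35932.
Under the Kimura two-parameter model, d = −½ ln(1 − 2P − Q) − ¼ ln(1 − 2Q).
1 − 2P − Q = 0.225888, giving −½ ln(0.225888) = 0.743858.
1 − 2Q = 0.28136, giving −¼ ln(0.28136) = 0.317030.
d = 0.743858 + 0.317030 = 1.060888.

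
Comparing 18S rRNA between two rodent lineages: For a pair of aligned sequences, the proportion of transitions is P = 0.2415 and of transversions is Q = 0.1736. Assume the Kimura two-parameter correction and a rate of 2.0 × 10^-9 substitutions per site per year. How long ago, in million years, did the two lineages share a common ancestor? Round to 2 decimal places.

160.26

Under the Kimura two-parameter model, d = −½ ln(1 − 2P − Q) − ¼ ln(1 − 2Q).
1 − 2P − Q = 0.3434, giving −½ ln(0.3434) = 0.534430.
1 − 2Q = 0.6528, giving −¼ ln(0.6528) = 0.106621.
d = 0.534430 + 0.106621 = 0.641051.
Under a molecular clock d = 2μt, so t = d/(2μ) = 0.641051 / (2 × 2.0 × 10^-9) = 160.26 million years.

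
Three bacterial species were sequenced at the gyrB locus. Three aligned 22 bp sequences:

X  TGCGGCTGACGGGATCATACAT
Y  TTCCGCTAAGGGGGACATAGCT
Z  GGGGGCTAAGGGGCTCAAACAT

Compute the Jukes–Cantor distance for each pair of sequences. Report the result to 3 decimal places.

X–Y: 8/22 sites differ → p ≈ 0.363636, d = −0.75 ln(1 − 0.484848) = 0.497470 ≈ 0.497.
X–Z: 6/22 sites differ → p ≈ 0.272727, d = −0.75 ln(1 − 0.363636) = 0.338988 ≈ 0.339.
Y–Z: 9/22 sites differ → p ≈ 0.409091, d = −0.75 ln(1 − 0.545455) = 0.591344 ≈ 0.591.

d(X,Y) = 0.497, d(X,Z) = 0.339, d(Y,Z) = 0.591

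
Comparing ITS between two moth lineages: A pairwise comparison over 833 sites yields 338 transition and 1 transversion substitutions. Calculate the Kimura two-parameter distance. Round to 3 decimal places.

P = 338/833 ≈ 0.405762 and Q = 1/833 ≈ 0.0012.
Under the Kimura two-parameter model, d = −½ ln(1 − 2P − Q) − ¼ ln(1 − 2Q).
1 − 2P − Q = 0.187276, giving −½ ln(0.187276) = 0.837586.
1 − 2Q = 0.9976, giving −¼ ln(0.9976) = 0.000601.
d = 0.837586 + 0.000601 = 0.838187.

0.838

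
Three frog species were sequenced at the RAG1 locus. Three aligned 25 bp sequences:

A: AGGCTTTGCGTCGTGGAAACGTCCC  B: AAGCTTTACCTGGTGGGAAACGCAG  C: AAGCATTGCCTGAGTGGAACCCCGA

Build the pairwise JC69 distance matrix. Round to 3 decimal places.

A–B: 10/25 sites differ → p = 0.4, d = −0.75 ln(1 − 0.533333) = 0.571605 ≈ 0.572.
A–C: 12/25 sites differ → p = 0.48, d = −0.75 ln(1 − 0.64) = 0.766238 ≈ 0.766.
B–C: 9/25 sites differ → p = 0.36, d = −0.75 ln(1 − 0.48) = 0.490445 ≈ 0.490.

d(A,B) = 0.572, d(A,C) = 0.766, d(B,C) = 0.490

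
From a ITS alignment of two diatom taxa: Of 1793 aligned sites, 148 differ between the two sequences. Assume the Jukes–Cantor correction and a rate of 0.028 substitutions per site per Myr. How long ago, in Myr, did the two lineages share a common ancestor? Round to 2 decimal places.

1.56

p = 148/1793 ≈ 0.082543.
d = −(3/4) ln(1 − 4p/3) = −0.75 ln(1 − 0.110057) = −0.75 ln(0.889943)
  = −0.75 × (-0.116598) = 0.087449 substitutions/site.
Under a molecular clock d = 2μt, so t = d/(2μ) = 0.087449 / (2 × 0.028) = 1.56 Myr.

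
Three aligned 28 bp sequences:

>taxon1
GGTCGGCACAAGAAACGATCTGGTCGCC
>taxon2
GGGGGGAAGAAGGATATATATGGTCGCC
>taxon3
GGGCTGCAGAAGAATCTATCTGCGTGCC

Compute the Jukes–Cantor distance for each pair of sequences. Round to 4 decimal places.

taxon1–taxon2: 9/28 sites differ → p ≈ 0.321429, d = −0.75 ln(1 − 0.428572) = 0.419713 ≈ 0.4197.
taxon1–taxon3: 8/28 sites differ → p ≈ 0.285714, d = −0.75 ln(1 − 0.380952) = 0.359679 ≈ 0.3597.
taxon2–taxon3: 9/28 sites differ → p ≈ 0.321429, d = −0.75 ln(1 − 0.428572) = 0.419713 ≈ 0.4197.

d(taxon1,taxon2) = 0.4197, d(taxon1,taxon3) = 0.3597, d(taxon2,taxon3) = 0.4197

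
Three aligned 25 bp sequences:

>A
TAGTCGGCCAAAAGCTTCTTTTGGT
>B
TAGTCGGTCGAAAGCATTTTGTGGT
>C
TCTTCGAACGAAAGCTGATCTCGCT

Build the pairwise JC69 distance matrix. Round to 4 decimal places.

d(A,B) = 0.2326, d(A,C) = 0.5716, d(B,C) = 0.6626

A–B: 5/25 sites differ → p = 0.2, d = −0.75 ln(1 − 0.266667) = 0.232617 ≈ 0.2326.
A–C: 10/25 sites differ → p = 0.4, d = −0.75 ln(1 − 0.533333) = 0.571605 ≈ 0.5716.
B–C: 11/25 sites differ → p = 0.44, d = −0.75 ln(1 − 0.586667) = 0.662626 ≈ 0.6626.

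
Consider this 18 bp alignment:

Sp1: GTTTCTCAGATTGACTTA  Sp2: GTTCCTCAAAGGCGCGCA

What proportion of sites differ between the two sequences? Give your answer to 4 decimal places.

The sequences differ at 8 of 18 positions (sites 4, 9, 11, 12, 13, 14, 16, 17).
p = 8/18 = 0.444444… ≈ 0.4444 (to 4 d.p.).

0.4444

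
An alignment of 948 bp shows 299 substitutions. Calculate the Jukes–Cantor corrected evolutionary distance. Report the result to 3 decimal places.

p = 299/948 ≈ 0.315401.
d = −(3/4) ln(1 − 4p/3) = −0.75 ln(1 − 0.420535) = −0.75 ln(0.579465)
  = −0.75 × (-0.545650) = 0.409238 substitutions/site.

0.409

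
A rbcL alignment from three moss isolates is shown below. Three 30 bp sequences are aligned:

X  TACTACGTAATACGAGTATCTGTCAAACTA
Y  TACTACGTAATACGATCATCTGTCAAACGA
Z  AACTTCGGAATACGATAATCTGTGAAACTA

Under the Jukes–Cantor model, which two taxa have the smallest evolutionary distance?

X–Y: 3/30 differ, p = 0.100, d = 0.107.
X–Z: 6/30 differ, p = 0.200, d = 0.233.
Y–Z: 6/30 differ, p = 0.200, d = 0.233.
The smallest distance is between X and Y.

X and Y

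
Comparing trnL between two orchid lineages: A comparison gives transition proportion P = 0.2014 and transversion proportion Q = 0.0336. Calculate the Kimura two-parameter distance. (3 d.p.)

Under the Kimura two-parameter model, d = −½ ln(1 − 2P − Q) − ¼ ln(1 − 2Q).
1 − 2P − Q = 0.5636, giving −½ ln(0.5636) = 0.286705.
1 − 2Q = 0.9328, giving −¼ ln(0.9328) = 0.017391.
d = 0.286705 + 0.017391 = 0.304096.

0.304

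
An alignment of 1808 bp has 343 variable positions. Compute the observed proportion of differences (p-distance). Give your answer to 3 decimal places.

0.190

p = 343/1808 = 0.189712… ≈ 0.190 (to 3 d.p.).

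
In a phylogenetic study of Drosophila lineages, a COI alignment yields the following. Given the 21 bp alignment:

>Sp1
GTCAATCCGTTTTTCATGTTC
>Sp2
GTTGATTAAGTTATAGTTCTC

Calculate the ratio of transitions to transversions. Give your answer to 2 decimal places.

Transitions are A↔G and C↔T; transversions are all other mismatches.
Transitions: 6. Transversions: 5.
R = 6/5 = 1.20.

1.20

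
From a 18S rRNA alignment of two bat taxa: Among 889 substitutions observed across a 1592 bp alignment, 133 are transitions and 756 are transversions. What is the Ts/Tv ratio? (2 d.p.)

R = 133/756 = 0.175925… ≈ 0.18 (to 2 d.p.).

0.18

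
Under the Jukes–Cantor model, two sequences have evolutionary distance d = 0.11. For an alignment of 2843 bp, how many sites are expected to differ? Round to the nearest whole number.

291

Invert JC69: p = (3/4)(1 − e^(−4d/3)) = 0.75 × (1 − e^(-0.146667)) = 0.75 × (1 − 0.863582) = 0.102314.
Expected differing sites = pL ≈ 0.102314 × 2843 = 290.878702 ≈ 291.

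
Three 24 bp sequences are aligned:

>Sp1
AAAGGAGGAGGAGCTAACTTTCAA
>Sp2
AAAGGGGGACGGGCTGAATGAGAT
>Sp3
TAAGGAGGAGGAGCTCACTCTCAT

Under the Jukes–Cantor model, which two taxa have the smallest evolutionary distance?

Sp1–Sp2: 9/24 differ, p = 0.375, d = 0.520.
Sp1–Sp3: 4/24 differ, p = 0.167, d = 0.188.
Sp2–Sp3: 9/24 differ, p = 0.375, d = 0.520.
The smallest distance is between Sp1 and Sp3.

Sp1 and Sp3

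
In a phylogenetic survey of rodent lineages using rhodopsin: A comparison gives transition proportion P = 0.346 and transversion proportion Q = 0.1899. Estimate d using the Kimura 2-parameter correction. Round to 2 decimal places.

1.19

Under the Kimura two-parameter model, d = −½ ln(1 − 2P − Q) − ¼ ln(1 − 2Q).
1 − 2P − Q = 0.1181, giving −½ ln(0.1181) = 1.068112.
1 − 2Q = 0.6202, giving −¼ ln(0.6202) = 0.119428.
d = 1.068112 + 0.119428 = 1.187540.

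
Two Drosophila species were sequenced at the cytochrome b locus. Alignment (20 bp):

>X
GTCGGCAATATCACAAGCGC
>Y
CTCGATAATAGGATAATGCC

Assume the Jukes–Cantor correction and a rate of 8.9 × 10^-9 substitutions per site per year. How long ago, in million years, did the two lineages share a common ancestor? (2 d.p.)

38.61

The sequences differ at 9 of 20 sites (1, 5, 6, 11, 12, 14, 17, 18, 19), so p = 9/20 = 0.45.
d = −(3/4) ln(1 − 4p/3) = −0.75 ln(1 − 0.6) = −0.75 ln(0.4)
  = −0.75 × (-0.916291) = 0.687218 substitutions/site.
Under a molecular clock d = 2μt, so t = d/(2μ) = 0.687218 / (2 × 8.9 × 10^-9) = 38.61 million years.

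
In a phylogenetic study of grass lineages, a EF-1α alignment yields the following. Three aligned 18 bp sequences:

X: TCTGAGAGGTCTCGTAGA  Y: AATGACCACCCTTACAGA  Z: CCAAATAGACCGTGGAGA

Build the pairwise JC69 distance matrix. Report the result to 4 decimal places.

d(X,Y) = 1.0124, d(X,Z) = 0.8240, d(Y,Z) = 1.2648

X–Y: 10/18 sites differ → p ≈ 0.555556, d = −0.75 ln(1 − 0.740741) = 1.012446 ≈ 1.0124.
X–Z: 9/18 sites differ → p = 0.5, d = −0.75 ln(1 − 0.666667) = 0.823960 ≈ 0.8240.
Y–Z: 11/18 sites differ → p ≈ 0.611111, d = −0.75 ln(1 − 0.814815) = 1.264800 ≈ 1.2648.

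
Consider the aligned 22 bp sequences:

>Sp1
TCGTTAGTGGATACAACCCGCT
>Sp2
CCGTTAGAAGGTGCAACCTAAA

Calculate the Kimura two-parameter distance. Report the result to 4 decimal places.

0.6522

Of 22 sites, 6 differences are transitions and 3 are transversions, so P = 6/22 ≈ 0.272727 and Q = 3/22 ≈ 0.136364.
Under the Kimura two-parameter model, d = −½ ln(1 − 2P − Q) − ¼ ln(1 − 2Q).
1 − 2P − Q = 0.318182, giving −½ ln(0.318182) = 0.572566.
1 − 2Q = 0.727272, giving −¼ ln(0.727272) = 0.079614.
d = 0.572566 + 0.079614 = 0.652180.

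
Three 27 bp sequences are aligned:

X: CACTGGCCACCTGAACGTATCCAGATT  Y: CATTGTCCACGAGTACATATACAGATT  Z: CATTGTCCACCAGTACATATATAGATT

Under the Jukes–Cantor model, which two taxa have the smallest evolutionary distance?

Y and Z

X–Y: 7/27 differ, p = 0.259, d = 0.318.
X–Z: 7/27 differ, p = 0.259, d = 0.318.
Y–Z: 2/27 differ, p = 0.074, d = 0.078.
The smallest distance is between Y and Z.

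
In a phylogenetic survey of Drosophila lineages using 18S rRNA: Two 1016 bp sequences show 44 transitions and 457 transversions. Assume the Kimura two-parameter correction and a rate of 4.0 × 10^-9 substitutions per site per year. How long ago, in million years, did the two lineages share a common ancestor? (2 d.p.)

P = 44/1016 ≈ 0.043307 and Q = 457/1016 ≈ 0.449803.
Under the Kimura two-parameter model, d = −½ ln(1 − 2P − Q) − ¼ ln(1 − 2Q).
1 − 2P − Q = 0.463583, giving −½ ln(0.463583) = 0.384385.
1 − 2Q = 0.100394, giving −¼ ln(0.100394) = 0.574663.
d = 0.384385 + 0.574663 = 0.959048.
Under a molecular clock d = 2μt, so t = d/(2μ) = 0.959048 / (2 × 4.0 × 10^-9) = 119.88 million years.

119.88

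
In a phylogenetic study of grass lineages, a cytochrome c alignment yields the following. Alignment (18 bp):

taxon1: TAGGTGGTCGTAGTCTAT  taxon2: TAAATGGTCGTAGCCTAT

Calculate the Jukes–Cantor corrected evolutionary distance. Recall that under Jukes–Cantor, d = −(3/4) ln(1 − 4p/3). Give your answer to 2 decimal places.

The sequences differ at 3 of 18 sites (3, 4, 14), so p = 3/18 ≈ 0.166667.
d = −(3/4) ln(1 − 4p/3) = −0.75 ln(1 − 0.222223) = −0.75 ln(0.777777)
  = −0.75 × (-0.251315) = 0.188486 substitutions/site.

0.19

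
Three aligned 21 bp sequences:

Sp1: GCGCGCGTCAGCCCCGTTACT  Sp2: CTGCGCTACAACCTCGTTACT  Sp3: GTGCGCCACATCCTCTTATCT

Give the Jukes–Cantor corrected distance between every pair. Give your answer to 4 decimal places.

d(Sp1,Sp2) = 0.3597, d(Sp1,Sp3) = 0.5319, d(Sp2,Sp3) = 0.3597

Sp1–Sp2: 6/21 sites differ → p ≈ 0.285714, d = −0.75 ln(1 − 0.380952) = 0.359679 ≈ 0.3597.
Sp1–Sp3: 8/21 sites differ → p ≈ 0.380952, d = −0.75 ln(1 − 0.507936) = 0.531860 ≈ 0.5319.
Sp2–Sp3: 6/21 sites differ → p ≈ 0.285714, d = −0.75 ln(1 − 0.380952) = 0.359679 ≈ 0.3597.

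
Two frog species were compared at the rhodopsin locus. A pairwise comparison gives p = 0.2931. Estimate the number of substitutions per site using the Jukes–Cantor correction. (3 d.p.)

d = −(3/4) ln(1 − 4p/3) = −0.75 ln(1 − 0.3908) = −0.75 ln(0.6092)
  = −0.75 × (-0.495609) = 0.371707 substitutions/site.

0.372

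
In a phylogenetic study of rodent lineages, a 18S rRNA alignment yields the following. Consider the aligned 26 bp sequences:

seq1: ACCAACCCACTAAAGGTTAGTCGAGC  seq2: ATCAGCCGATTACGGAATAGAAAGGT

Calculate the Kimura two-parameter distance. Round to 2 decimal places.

0.95

Of 26 sites, 8 differences are transitions and 5 are transversions, so P = 8/26 ≈ 0.307692 and Q = 5/26 ≈ 0.192308.
Under the Kimura two-parameter model, d = −½ ln(1 − 2P − Q) − ¼ ln(1 − 2Q).
1 − 2P − Q = 0.192308, giving −½ ln(0.192308) = 0.824329.
1 − 2Q = 0.615384, giving −¼ ln(0.615384) = 0.121377.
d = 0.824329 + 0.121377 = 0.945706.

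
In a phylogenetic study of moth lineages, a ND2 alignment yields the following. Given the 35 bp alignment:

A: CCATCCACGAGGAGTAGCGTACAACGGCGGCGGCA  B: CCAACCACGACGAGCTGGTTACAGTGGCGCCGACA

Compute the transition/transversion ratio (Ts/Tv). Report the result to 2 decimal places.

Transitions are A↔G and C↔T; transversions are all other mismatches.
Transitions: 4. Transversions: 6.
R = 4/6 = 0.666666… ≈ 0.67 (to 2 d.p.).

0.67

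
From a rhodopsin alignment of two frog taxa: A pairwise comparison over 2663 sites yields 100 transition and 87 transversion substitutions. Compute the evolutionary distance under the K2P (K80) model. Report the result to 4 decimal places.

0.0739

P = 100/2663 ≈ 0.037552 and Q = 87/2663 ≈ 0.03267.
Under the Kimura two-parameter model, d = −½ ln(1 − 2P − Q) − ¼ ln(1 − 2Q).
1 − 2P − Q = 0.892226, giving −½ ln(0.892226) = 0.057018.
1 − 2Q = 0.93466, giving −¼ ln(0.93466) = 0.016893.
d = 0.057018 + 0.016893 = 0.073911.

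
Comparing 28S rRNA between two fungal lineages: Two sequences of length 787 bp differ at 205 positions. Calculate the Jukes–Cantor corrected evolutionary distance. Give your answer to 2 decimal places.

p = 205/787 ≈ 0.260483.
d = −(3/4) ln(1 − 4p/3) = −0.75 ln(1 − 0.347311) = −0.75 ln(0.652689)
  = −0.75 × (-0.426655) = 0.319991 substitutions/site.

0.32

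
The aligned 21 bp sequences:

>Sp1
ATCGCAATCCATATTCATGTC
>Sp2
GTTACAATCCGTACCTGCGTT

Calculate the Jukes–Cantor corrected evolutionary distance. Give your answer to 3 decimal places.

The sequences differ at 10 of 21 sites (1, 3, 4, 11, 14, 15, 16, 17, 18, 21), so p = 10/21 ≈ 0.47619.
d = −(3/4) ln(1 − 4p/3) = −0.75 ln(1 − 0.63492) = −0.75 ln(0.36508)
  = −0.75 × (-1.007639) = 0.755729 substitutions/site.

0.756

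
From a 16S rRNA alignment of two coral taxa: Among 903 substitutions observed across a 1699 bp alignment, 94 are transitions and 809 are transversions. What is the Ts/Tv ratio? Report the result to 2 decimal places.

R = 94/809 = 0.116192… ≈ 0.12 (to 2 d.p.).

0.12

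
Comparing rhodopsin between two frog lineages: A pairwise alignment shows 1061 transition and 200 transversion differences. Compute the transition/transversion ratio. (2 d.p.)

R = 1061/200 = 5.305 ≈ 5.31 (to 2 d.p.).

5.31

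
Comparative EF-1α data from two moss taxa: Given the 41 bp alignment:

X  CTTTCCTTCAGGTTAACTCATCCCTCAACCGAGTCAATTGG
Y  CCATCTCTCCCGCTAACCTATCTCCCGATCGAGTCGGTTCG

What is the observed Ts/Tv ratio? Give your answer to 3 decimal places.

3.000

Transitions are A↔G and C↔T; transversions are all other mismatches.
Transitions: 12. Transversions: 4.
R = 12/4 = 3.000.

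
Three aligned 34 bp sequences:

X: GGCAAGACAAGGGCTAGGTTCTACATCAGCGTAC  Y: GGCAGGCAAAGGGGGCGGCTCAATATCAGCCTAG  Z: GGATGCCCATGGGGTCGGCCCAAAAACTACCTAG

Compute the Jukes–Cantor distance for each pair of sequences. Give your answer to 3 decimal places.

X–Y: 11/34 sites differ → p ≈ 0.323529, d = −0.75 ln(1 − 0.431372) = 0.423397 ≈ 0.423.
X–Z: 17/34 sites differ → p = 0.5, d = −0.75 ln(1 − 0.666667) = 0.823960 ≈ 0.824.
Y–Z: 11/34 sites differ → p ≈ 0.323529, d = −0.75 ln(1 − 0.431372) = 0.423397 ≈ 0.423.

d(X,Y) = 0.423, d(X,Z) = 0.824, d(Y,Z) = 0.423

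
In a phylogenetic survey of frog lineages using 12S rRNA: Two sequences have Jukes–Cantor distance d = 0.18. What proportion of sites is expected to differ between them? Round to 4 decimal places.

0.1600

p = (3/4)(1 − e^(−4d/3)) = 0.75 × (1 − e^(-0.24)) = 0.75 × (1 − 0.786628) = 0.160029.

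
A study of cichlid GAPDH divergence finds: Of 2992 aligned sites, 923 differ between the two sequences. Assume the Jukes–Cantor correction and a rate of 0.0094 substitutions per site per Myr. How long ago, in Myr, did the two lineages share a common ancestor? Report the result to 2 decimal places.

p = 923/2992 ≈ 0.308489.
d = −(3/4) ln(1 − 4p/3) = −0.75 ln(1 − 0.411319) = −0.75 ln(0.588681)
  = −0.75 × (-0.529871) = 0.397403 substitutions/site.
Under a molecular clock d = 2μt, so t = d/(2μ) = 0.397403 / (2 × 0.0094) = 21.14 Myr.

21.14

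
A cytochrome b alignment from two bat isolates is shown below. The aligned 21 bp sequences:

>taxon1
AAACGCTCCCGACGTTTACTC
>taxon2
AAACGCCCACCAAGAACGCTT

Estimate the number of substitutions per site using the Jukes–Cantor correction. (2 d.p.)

0.64

The sequences differ at 9 of 21 sites (7, 9, 11, 13, 15, 16, 17, 18, 21), so p = 9/21 ≈ 0.428571.
d = −(3/4) ln(1 − 4p/3) = −0.75 ln(1 − 0.571428) = −0.75 ln(0.428572)
  = −0.75 × (-0.847297) = 0.635473 substitutions/site.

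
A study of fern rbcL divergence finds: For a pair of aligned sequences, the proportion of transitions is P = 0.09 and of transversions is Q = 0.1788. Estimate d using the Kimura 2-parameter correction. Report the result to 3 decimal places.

0.333

Under the Kimura two-parameter model, d = −½ ln(1 − 2P − Q) − ¼ ln(1 − 2Q).
1 − 2P − Q = 0.6412, giving −½ ln(0.6412) = 0.222207.
1 − 2Q = 0.6424, giving −¼ ln(0.6424) = 0.110636.
d = 0.222207 + 0.110636 = 0.332843.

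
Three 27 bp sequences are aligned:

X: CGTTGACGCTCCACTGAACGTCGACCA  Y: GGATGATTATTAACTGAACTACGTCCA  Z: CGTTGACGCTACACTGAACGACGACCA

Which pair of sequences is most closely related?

X and Z

X–Y: 10/27 differ, p = 0.370, d = 0.511.
X–Z: 2/27 differ, p = 0.074, d = 0.078.
Y–Z: 9/27 differ, p = 0.333, d = 0.441.
The smallest distance is between X and Z.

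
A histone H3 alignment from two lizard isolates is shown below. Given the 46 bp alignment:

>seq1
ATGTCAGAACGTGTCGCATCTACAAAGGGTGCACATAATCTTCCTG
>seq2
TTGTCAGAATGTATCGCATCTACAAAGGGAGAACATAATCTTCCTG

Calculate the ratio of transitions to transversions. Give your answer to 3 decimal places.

Transitions are A↔G and C↔T; transversions are all other mismatches.
Transitions: 2. Transversions: 3.
R = 2/3 = 0.666666… ≈ 0.667 (to 3 d.p.).

0.667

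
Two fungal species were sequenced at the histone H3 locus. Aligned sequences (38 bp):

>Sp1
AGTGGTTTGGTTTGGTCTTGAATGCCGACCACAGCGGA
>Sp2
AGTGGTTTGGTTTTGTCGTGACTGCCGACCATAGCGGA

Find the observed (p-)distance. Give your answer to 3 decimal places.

The sequences differ at 4 of 38 positions (sites 14, 18, 22, 32).
p = 4/38 = 0.105263… ≈ 0.105 (to 3 d.p.).

0.105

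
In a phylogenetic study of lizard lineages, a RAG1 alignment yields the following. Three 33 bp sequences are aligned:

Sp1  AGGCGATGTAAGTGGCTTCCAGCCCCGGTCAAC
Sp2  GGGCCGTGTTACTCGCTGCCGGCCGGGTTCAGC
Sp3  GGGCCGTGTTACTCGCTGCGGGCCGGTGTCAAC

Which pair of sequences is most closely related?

Sp2 and Sp3

Sp1–Sp2: 12/33 differ, p = 0.364, d = 0.497.
Sp1–Sp3: 12/33 differ, p = 0.364, d = 0.497.
Sp2–Sp3: 4/33 differ, p = 0.121, d = 0.132.
The smallest distance is between Sp2 and Sp3.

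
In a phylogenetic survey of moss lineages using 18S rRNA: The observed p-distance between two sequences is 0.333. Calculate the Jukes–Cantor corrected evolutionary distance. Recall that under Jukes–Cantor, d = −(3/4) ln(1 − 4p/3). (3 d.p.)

0.440

d = −(3/4) ln(1 − 4p/3) = −0.75 ln(1 − 0.444) = −0.75 ln(0.556)
  = −0.75 × (-0.586987) = 0.440240 substitutions/site.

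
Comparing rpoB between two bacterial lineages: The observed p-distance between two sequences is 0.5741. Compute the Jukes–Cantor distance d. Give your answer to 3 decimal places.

1.088

d = −(3/4) ln(1 − 4p/3) = −0.75 ln(1 − 0.765467) = −0.75 ln(0.234533)
  = −0.75 × (-1.450159) = 1.087619 substitutions/site.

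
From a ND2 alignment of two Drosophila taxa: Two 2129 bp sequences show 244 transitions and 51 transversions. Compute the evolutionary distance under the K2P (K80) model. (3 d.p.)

P = 244/2129 ≈ 0.114608 and Q = 51/2129 ≈ 0.023955.
Under the Kimura two-parameter model, d = −½ ln(1 − 2P − Q) − ¼ ln(1 − 2Q).
1 − 2P − Q = 0.746829, giving −½ ln(0.746829) = 0.145960.
1 − 2Q = 0.95209, giving −¼ ln(0.95209) = 0.012274.
d = 0.145960 + 0.012274 = 0.158234.

0.158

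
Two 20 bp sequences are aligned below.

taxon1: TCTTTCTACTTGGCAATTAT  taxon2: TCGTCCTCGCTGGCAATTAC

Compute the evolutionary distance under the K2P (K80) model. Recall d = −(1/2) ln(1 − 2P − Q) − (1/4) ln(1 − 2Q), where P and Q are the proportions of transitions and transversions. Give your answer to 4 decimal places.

Of 20 sites, 3 differences are transitions and 3 are transversions, so P = 3/20 = 0.15 and Q = 3/20 = 0.15.
Under the Kimura two-parameter model, d = −½ ln(1 − 2P − Q) − ¼ ln(1 − 2Q).
1 − 2P − Q = 0.55, giving −½ ln(0.55) = 0.298919.
1 − 2Q = 0.7, giving −¼ ln(0.7) = 0.089169.
d = 0.298919 + 0.089169 = 0.388088.

0.3881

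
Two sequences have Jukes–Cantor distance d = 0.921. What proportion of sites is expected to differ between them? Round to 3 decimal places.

p = (3/4)(1 − e^(−4d/3)) = 0.75 × (1 − e^(-1.228)) = 0.75 × (1 − 0.292878) = 0.530342.

0.530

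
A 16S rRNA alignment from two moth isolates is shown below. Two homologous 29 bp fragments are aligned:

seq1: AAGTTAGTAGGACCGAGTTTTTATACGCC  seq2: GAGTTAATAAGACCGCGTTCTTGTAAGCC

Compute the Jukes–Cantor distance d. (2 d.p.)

0.29

The sequences differ at 7 of 29 sites (1, 7, 10, 16, 20, 23, 26), so p = 7/29 ≈ 0.241379.
d = −(3/4) ln(1 − 4p/3) = −0.75 ln(1 − 0.321839) = −0.75 ln(0.678161)
  = −0.75 × (-0.388371) = 0.291278 substitutions/site.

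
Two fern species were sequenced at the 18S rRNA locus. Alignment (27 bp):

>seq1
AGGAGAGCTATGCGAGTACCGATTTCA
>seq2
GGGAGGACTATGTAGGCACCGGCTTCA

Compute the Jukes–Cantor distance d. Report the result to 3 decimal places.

0.441

The sequences differ at 9 of 27 sites (1, 6, 7, 13, 14, 15, 17, 22, 23), so p = 9/27 ≈ 0.333333.
d = −(3/4) ln(1 − 4p/3) = −0.75 ln(1 − 0.444444) = −0.75 ln(0.555556)
  = −0.75 × (-0.587786) = 0.440840 substitutions/site.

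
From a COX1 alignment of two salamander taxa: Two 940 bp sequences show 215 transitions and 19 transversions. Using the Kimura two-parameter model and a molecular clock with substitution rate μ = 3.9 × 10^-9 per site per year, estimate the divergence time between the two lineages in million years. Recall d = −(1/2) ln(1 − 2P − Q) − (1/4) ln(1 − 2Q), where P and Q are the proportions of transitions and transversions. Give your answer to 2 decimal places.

P = 215/940 ≈ 0.228723 and Q = 19/940 ≈ 0.020213.
Under the Kimura two-parameter model, d = −½ ln(1 − 2P − Q) − ¼ ln(1 − 2Q).
1 − 2P − Q = 0.522341, giving −½ ln(0.522341) = 0.324717.
1 − 2Q = 0.959574, giving −¼ ln(0.959574) = 0.010316.
d = 0.324717 + 0.010316 = 0.335033.
Under a molecular clock d = 2μt, so t = d/(2μ) = 0.335033 / (2 × 3.9 × 10^-9) = 42.95 million years.

42.95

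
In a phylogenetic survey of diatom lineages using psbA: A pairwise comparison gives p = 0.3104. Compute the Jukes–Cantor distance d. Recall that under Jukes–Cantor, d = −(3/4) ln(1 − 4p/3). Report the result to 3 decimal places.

d = −(3/4) ln(1 − 4p/3) = −0.75 ln(1 − 0.413867) = −0.75 ln(0.586133)
  = −0.75 × (-0.534209) = 0.400657 substitutions/site.

0.401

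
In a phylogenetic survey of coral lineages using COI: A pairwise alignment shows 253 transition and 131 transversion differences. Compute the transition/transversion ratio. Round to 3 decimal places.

R = 253/131 = 1.931297… ≈ 1.931 (to 3 d.p.).

1.931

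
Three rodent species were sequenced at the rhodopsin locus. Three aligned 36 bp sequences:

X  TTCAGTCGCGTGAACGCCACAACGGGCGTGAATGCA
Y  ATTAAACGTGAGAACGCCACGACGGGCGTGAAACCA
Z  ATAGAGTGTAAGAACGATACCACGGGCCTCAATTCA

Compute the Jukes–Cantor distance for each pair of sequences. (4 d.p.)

X–Y: 9/36 sites differ → p = 0.25, d = −0.75 ln(1 − 0.333333) = 0.304098 ≈ 0.3041.
X–Z: 15/36 sites differ → p ≈ 0.416667, d = −0.75 ln(1 − 0.555556) = 0.608198 ≈ 0.6082.
Y–Z: 12/36 sites differ → p ≈ 0.333333, d = −0.75 ln(1 − 0.444444) = 0.440839 ≈ 0.4408.

d(X,Y) = 0.3041, d(X,Z) = 0.6082, d(Y,Z) = 0.4408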